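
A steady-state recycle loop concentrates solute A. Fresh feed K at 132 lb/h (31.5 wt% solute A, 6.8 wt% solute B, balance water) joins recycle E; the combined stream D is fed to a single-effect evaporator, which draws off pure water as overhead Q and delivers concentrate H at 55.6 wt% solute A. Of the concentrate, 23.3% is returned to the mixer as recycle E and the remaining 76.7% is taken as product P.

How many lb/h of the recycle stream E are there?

22.72 lb/h

Overall solute A balance (none leaves overhead): solute A in fresh feed = solute A in product, i.e. 132×0.315 = (1−0.233)·H·0.556.
H = 41.58/(0.556×0.767) = 97.502 lb/h.
Recycle E = 0.233×97.502 = 22.718 lb/h.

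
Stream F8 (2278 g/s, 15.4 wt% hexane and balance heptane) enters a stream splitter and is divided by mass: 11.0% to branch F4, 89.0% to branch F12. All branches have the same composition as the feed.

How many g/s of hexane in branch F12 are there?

312.2 g/s

Branch F12 total = 0.890×2278 = 2027.4 g/s.
hexane in F12 = 0.154×2027.4 = 312.22 g/s.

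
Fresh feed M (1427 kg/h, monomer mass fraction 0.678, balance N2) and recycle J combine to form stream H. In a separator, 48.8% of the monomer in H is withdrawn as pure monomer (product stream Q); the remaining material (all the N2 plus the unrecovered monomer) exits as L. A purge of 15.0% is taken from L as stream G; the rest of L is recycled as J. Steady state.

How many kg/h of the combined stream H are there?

N2 enters only via M and leaves only via the purge: 1427×0.322 = 0.150×(N2 in L), and the separator passes all N2, so N2 in H = N2 in L = 3063.3 kg/h.
monomer in H: m_A = 1427×0.678 + (1−0.150)·(1−0.488)·m_A, so m_A = 967.51/0.5648 = 1713 kg/h.
H = 1713 + 3063.3 = 4776.3 kg/h.

4776 kg/h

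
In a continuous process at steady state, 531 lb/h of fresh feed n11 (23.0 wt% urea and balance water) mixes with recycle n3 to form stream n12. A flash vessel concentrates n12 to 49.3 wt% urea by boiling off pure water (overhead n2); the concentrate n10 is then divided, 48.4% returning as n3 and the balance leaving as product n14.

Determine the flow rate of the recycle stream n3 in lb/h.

Overall urea balance (none leaves overhead): urea in fresh feed = urea in product, i.e. 531×0.230 = (1−0.484)·n10·0.493.
n10 = 122.13/(0.493×0.516) = 480.09 lb/h.
Recycle n3 = 0.484×480.09 = 232.37 lb/h.

232.4 lb/h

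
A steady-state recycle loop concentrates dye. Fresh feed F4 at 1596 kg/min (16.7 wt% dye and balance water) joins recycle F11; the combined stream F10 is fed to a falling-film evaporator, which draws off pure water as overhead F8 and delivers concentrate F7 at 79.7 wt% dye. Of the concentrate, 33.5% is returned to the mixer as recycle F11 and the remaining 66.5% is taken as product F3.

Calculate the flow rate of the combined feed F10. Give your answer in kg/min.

1764 kg/min

Overall dye balance (none leaves overhead): dye in fresh feed = dye in product, i.e. 1596×0.167 = (1−0.335)·F7·0.797.
F7 = 266.53/(0.797×0.665) = 502.89 kg/min.
Recycle F11 = 0.335×502.89 = 168.47 kg/min.
Combined feed F10 = 1596 + 168.47 = 1764.5 kg/min.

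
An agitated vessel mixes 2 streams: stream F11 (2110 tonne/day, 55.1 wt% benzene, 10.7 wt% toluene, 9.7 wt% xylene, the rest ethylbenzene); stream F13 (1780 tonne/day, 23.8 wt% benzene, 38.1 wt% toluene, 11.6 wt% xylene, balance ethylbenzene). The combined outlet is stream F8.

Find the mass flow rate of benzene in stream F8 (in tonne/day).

benzene out = benzene in = 2110×0.551 + 1780×0.238 = 1586.2 tonne/day.

1586 tonne/day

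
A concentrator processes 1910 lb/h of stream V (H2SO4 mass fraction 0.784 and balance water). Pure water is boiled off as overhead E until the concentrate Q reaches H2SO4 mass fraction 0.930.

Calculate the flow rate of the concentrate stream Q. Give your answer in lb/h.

1610 lb/h

H2SO4 is conserved: 1910×0.784 = 1497.4 lb/h all reports to the concentrate.
Concentrate = 1497.4/(target fraction) = 1610.2 lb/h.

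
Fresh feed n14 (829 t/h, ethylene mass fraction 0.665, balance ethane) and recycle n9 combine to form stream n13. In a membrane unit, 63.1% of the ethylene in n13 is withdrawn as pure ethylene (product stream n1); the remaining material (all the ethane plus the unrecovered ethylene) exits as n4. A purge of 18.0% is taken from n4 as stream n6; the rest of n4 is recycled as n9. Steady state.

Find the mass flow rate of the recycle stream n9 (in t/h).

ethane enters only via n14 and leaves only via the purge: 829×0.335 = 0.180×(ethane in n4), and the membrane unit passes all ethane, so ethane in n13 = ethane in n4 = 1542.9 t/h.
ethylene in n13: m_A = 829×0.665 + (1−0.180)·(1−0.631)·m_A, so m_A = 551.29/0.6974 = 790.46 t/h.
n4 = (1−0.631)×790.46 + 1542.9 = 1834.5 t/h.
Recycle n9 = (1−0.180)×1834.5 = 1504.3 t/h.

1504 t/h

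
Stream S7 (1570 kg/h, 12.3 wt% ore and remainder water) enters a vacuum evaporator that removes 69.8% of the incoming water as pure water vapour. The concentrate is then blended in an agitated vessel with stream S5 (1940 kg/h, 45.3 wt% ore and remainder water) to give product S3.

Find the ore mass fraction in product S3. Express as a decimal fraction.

Vapour removed = 0.698×0.877×1570 = 961.07 kg/h; concentrate = 608.93 kg/h.
ore reaching the mixer = 193.11 (from concentrate) + 1940×0.453 = 1071.9 kg/h.
Product flow = 608.93 + 1940 = 2548.9 kg/h; ore fraction = 0.4205.

0.4205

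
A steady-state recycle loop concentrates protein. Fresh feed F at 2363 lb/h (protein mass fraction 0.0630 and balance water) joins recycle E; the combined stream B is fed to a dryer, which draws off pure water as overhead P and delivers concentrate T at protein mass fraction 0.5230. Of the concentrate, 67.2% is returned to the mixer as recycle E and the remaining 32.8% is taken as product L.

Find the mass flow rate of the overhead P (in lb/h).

2078 lb/h

Overall protein balance (none leaves overhead): protein in fresh feed = protein in product, i.e. 2363×0.063 = (1−0.672)·T·0.523.
T = 148.87/(0.523×0.328) = 867.82 lb/h.
Recycle E = 0.672×867.82 = 583.17 lb/h.
Combined feed B = 2363 + 583.17 = 2946.2 lb/h.
Overhead P = B − T = 2946.2 − 867.82 = 2078.4 lb/h.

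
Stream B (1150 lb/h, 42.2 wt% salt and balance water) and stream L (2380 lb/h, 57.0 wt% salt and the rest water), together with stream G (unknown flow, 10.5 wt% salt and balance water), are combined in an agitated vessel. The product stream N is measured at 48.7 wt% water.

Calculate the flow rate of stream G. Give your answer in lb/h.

Let G be the unknown flow. Total out = 3530 + G.
water balance: 1688.1 + 0.895·G = 0.487·(3530 + G)
(0.895 − 0.487)·G = 0.487×3530 − 1688.1 = 31.01
G = 31.01 / 0.408 = 76.005 lb/h

76 lb/h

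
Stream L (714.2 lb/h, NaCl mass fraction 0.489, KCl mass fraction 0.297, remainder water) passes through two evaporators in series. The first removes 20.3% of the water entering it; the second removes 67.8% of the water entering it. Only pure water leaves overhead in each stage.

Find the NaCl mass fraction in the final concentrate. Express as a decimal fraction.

0.582

water in feed = 714.2×0.214 = 152.84 lb/h.
After stage 1: water left = (1−0.203)×152.84 = 121.81; stream total = 683.17 lb/h.
After stage 2: water left = (1−0.678)×121.81 = 39.224; final concentrate = 600.58 lb/h.
NaCl fraction = 349.24/600.58 = 0.582.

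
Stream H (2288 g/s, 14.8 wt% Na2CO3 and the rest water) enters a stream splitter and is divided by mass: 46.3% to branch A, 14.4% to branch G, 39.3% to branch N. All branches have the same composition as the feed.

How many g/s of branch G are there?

329.5 g/s

Branch G flow = 0.144×2288 = 329.47 g/s.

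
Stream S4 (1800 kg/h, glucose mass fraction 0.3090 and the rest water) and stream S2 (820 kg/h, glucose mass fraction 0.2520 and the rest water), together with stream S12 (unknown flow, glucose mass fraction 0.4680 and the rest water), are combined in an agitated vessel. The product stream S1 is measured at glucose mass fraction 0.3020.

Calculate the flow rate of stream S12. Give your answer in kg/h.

171.1 kg/h

Let S12 be the unknown flow. Total out = 2620 + S12.
glucose balance: 762.84 + 0.468·S12 = 0.302·(2620 + S12)
(0.468 − 0.302)·S12 = 0.302×2620 − 762.84 = 28.4
S12 = 28.4 / 0.166 = 171.08 kg/h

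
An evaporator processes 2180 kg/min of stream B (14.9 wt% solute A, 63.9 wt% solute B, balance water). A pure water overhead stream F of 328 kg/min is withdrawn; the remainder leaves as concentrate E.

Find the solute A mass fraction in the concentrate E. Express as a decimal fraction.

0.175

solute A is not removed: 2180×0.149 = 324.82 kg/min of solute A enters E.
Concentrate = 2180 − 328 = 1852 kg/min.
Mass fraction = 324.82/1852 = 0.175.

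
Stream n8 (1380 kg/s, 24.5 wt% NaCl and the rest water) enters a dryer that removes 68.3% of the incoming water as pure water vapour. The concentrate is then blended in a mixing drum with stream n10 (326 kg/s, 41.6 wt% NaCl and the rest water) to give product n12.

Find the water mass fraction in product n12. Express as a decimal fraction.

0.5236

Vapour removed = 0.683×0.755×1380 = 711.62 kg/s; concentrate = 668.38 kg/s.
water reaching the mixer = 330.28 (from concentrate) + 326×0.584 = 520.67 kg/s.
Product flow = 668.38 + 326 = 994.38 kg/s; water fraction = 0.5236.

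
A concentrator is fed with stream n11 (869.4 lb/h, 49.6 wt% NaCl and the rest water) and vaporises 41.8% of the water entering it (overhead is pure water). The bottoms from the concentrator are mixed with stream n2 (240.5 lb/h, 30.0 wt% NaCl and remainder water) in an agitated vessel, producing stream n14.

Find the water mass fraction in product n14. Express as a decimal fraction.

0.4568

Vapour removed = 0.418×0.504×869.4 = 183.16 lb/h; concentrate = 686.24 lb/h.
water reaching the mixer = 255.02 (from concentrate) + 240.5×0.700 = 423.37 lb/h.
Product flow = 686.24 + 240.5 = 926.74 lb/h; water fraction = 0.4568.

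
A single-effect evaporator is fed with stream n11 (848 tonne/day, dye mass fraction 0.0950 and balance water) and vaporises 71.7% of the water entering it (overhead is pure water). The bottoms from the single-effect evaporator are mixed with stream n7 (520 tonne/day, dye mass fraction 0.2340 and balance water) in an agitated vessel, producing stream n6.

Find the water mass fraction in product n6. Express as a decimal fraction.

Vapour removed = 0.717×0.905×848 = 550.25 tonne/day; concentrate = 297.75 tonne/day.
water reaching the mixer = 217.19 (from concentrate) + 520×0.766 = 615.51 tonne/day.
Product flow = 297.75 + 520 = 817.75 tonne/day; water fraction = 0.7527.

0.7527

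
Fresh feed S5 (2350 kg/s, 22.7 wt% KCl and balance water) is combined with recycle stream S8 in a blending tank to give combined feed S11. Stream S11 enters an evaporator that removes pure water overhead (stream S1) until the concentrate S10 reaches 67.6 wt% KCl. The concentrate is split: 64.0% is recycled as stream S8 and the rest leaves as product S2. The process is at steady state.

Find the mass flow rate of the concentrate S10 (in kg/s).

2192 kg/s

Overall KCl balance (none leaves overhead): KCl in fresh feed = KCl in product, i.e. 2350×0.227 = (1−0.640)·S10·0.676.
S10 = 533.45/(0.676×0.360) = 2192 kg/s.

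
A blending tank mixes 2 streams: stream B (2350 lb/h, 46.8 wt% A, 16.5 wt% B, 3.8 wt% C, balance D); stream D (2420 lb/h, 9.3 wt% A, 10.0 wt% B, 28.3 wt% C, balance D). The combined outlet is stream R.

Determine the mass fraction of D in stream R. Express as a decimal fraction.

0.428

Total flow out = 2350 + 2420 = 4770 lb/h.
D in = 2350×0.329 + 2420×0.524 = 2041.2 lb/h.
D mass fraction in R = 2041.2/4770 = 0.428.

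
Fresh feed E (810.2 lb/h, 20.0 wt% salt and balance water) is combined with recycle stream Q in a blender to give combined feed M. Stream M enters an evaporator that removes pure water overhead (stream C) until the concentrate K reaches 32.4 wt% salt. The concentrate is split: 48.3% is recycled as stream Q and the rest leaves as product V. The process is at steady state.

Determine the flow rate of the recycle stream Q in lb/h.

Overall salt balance (none leaves overhead): salt in fresh feed = salt in product, i.e. 810.2×0.200 = (1−0.483)·K·0.324.
K = 162.04/(0.324×0.517) = 967.36 lb/h.
Recycle Q = 0.483×967.36 = 467.23 lb/h.

467.2 lb/h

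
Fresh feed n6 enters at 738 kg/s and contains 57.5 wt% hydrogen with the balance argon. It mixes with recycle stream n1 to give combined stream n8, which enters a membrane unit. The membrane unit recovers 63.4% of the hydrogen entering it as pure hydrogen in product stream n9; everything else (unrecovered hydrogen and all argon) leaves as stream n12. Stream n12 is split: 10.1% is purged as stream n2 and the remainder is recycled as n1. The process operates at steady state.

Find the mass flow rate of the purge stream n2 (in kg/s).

337 kg/s

argon enters only via n6 and leaves only via the purge: 738×0.425 = 0.101×(argon in n12), and the membrane unit passes all argon, so argon in n8 = argon in n12 = 3105.4 kg/s.
hydrogen in n8: m_A = 738×0.575 + (1−0.101)·(1−0.634)·m_A, so m_A = 424.35/0.6710 = 632.45 kg/s.
n12 = (1−0.634)×632.45 + 3105.4 = 3336.9 kg/s.
Purge n2 = 0.101×3336.9 = 337.03 kg/s.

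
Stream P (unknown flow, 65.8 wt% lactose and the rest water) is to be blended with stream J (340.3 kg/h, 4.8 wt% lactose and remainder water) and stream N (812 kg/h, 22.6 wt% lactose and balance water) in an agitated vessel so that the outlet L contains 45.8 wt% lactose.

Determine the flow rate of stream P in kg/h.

Let P be the unknown flow. Total out = 1152.3 + P.
lactose balance: 199.85 + 0.658·P = 0.458·(1152.3 + P)
(0.658 − 0.458)·P = 0.458×1152.3 − 199.85 = 327.91
P = 327.91 / 0.200 = 1639.5 kg/h

1640 kg/h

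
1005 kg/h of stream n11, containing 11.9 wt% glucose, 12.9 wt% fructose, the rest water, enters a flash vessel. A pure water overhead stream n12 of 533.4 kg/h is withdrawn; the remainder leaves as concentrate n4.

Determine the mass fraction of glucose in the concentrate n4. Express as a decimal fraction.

glucose is not removed: 1005×0.119 = 119.59 kg/h of glucose enters n4.
Concentrate = 1005 − 533.4 = 471.6 kg/h.
Mass fraction = 119.59/471.6 = 0.254.

0.254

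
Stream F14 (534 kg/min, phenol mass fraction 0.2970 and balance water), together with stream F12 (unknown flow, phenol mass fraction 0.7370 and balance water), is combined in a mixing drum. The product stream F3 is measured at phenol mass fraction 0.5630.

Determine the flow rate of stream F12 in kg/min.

Let F12 be the unknown flow. Total out = 534 + F12.
phenol balance: 158.6 + 0.737·F12 = 0.563·(534 + F12)
(0.737 − 0.563)·F12 = 0.563×534 − 158.6 = 142.04
F12 = 142.04 / 0.174 = 816.34 kg/min

816.3 kg/min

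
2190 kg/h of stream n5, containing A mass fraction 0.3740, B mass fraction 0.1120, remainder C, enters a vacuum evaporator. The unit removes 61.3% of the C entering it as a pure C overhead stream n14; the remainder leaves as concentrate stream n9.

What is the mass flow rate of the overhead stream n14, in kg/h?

C entering = 2190×0.514 = 1125.7 kg/h; overhead removed = 0.613×1125.7 = 690.03 kg/h.

690 kg/h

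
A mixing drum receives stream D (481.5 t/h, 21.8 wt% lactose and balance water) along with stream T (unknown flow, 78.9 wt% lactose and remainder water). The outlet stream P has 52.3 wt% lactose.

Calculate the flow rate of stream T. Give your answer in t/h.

Let T be the unknown flow. Total out = 481.5 + T.
lactose balance: 104.97 + 0.789·T = 0.523·(481.5 + T)
(0.789 − 0.523)·T = 0.523×481.5 − 104.97 = 146.86
T = 146.86 / 0.266 = 552.1 t/h

552.1 t/h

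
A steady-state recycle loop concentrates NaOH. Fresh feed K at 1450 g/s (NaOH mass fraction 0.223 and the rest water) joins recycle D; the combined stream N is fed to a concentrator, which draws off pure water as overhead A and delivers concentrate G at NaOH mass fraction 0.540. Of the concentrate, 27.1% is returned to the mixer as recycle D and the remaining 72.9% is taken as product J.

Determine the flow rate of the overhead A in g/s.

Overall NaOH balance (none leaves overhead): NaOH in fresh feed = NaOH in product, i.e. 1450×0.223 = (1−0.271)·G·0.540.
G = 323.35/(0.540×0.729) = 821.39 g/s.
Recycle D = 0.271×821.39 = 222.6 g/s.
Combined feed N = 1450 + 222.6 = 1672.6 g/s.
Overhead A = N − G = 1672.6 − 821.39 = 851.2 g/s.

851.2 g/s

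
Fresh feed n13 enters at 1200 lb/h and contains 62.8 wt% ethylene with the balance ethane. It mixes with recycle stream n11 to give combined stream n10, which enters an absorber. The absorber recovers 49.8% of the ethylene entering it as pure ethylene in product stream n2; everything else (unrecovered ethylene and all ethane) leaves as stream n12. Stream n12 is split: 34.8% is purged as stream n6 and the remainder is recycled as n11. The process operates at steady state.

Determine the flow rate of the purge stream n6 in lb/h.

642.1 lb/h

ethane enters only via n13 and leaves only via the purge: 1200×0.372 = 0.348×(ethane in n12), and the absorber passes all ethane, so ethane in n10 = ethane in n12 = 1282.8 lb/h.
ethylene in n10: m_A = 1200×0.628 + (1−0.348)·(1−0.498)·m_A, so m_A = 753.6/0.6727 = 1120.3 lb/h.
n12 = (1−0.498)×1120.3 + 1282.8 = 1845.1 lb/h.
Purge n6 = 0.348×1845.1 = 642.11 lb/h.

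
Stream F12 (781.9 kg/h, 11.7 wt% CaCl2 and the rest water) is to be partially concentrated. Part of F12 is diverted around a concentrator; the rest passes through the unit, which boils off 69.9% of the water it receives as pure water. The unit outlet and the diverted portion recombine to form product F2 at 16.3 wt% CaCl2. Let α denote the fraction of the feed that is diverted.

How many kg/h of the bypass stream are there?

All 781.9×0.117 = 91.482 kg/h of CaCl2 reaches F2, so F2 = 91.482/0.163 = 561.24 kg/h and vapour = 220.66 kg/h.
The evaporator receives (1−α)·781.9 of feed at 0.883 water and removes 0.699 of that water:
0.699×0.883×(1−α)×781.9 = 220.66
(1−α) = 220.66/482.6 = 0.4572;  α = 0.5428.
Bypass flow = 0.5428×781.9 = 424.39 kg/h.

424.4 kg/h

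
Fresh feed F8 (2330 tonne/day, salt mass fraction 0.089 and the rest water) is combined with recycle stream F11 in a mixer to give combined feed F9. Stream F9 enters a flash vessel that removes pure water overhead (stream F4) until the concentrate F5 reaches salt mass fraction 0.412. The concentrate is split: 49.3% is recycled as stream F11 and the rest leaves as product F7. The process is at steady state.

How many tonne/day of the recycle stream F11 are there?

Overall salt balance (none leaves overhead): salt in fresh feed = salt in product, i.e. 2330×0.089 = (1−0.493)·F5·0.412.
F5 = 207.37/(0.412×0.507) = 992.75 tonne/day.
Recycle F11 = 0.493×992.75 = 489.43 tonne/day.

489.4 tonne/day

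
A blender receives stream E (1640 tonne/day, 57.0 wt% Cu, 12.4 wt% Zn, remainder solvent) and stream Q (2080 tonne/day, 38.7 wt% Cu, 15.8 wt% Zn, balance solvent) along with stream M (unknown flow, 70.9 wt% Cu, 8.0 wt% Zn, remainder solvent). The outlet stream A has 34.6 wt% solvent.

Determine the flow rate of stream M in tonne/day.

Let M be the unknown flow. Total out = 3720 + M.
solvent balance: 1448.2 + 0.211·M = 0.346·(3720 + M)
(0.211 − 0.346)·M = 0.346×3720 − 1448.2 = -161.12
M = -161.12 / -0.135 = 1193.5 tonne/day

1193 tonne/day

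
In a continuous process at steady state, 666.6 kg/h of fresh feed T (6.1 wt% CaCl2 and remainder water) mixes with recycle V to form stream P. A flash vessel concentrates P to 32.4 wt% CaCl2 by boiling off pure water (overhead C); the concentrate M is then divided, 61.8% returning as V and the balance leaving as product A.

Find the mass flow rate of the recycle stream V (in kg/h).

203 kg/h

Overall CaCl2 balance (none leaves overhead): CaCl2 in fresh feed = CaCl2 in product, i.e. 666.6×0.061 = (1−0.618)·M·0.324.
M = 40.663/(0.324×0.382) = 328.54 kg/h.
Recycle V = 0.618×328.54 = 203.04 kg/h.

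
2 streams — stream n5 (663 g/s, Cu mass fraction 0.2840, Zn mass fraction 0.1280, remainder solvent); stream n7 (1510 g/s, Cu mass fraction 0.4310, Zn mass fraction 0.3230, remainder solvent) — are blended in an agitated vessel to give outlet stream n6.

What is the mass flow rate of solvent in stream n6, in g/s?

solvent out = solvent in = 663×0.588 + 1510×0.246 = 761.3 g/s.

761.3 g/s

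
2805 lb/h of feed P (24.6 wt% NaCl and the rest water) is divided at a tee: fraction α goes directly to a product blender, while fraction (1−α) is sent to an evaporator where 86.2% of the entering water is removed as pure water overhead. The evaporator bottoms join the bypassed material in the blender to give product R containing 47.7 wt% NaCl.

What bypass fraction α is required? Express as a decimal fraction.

0.255

All 2805×0.246 = 690.03 lb/h of NaCl reaches R, so R = 690.03/0.477 = 1446.6 lb/h and vapour = 1358.4 lb/h.
The evaporator receives (1−α)·2805 of feed at 0.754 water and removes 0.862 of that water:
0.862×0.754×(1−α)×2805 = 1358.4
(1−α) = 1358.4/1823.1 = 0.7451;  α = 0.2549.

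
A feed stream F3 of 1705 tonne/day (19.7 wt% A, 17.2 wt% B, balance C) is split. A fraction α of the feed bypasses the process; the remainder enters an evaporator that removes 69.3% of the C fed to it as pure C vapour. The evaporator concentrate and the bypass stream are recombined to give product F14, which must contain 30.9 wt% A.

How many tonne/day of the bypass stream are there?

All 1705×0.197 = 335.88 tonne/day of A reaches F14, so F14 = 335.88/0.309 = 1087 tonne/day and vapour = 617.99 tonne/day.
The evaporator receives (1−α)·1705 of feed at 0.631 C and removes 0.693 of that C:
0.693×0.631×(1−α)×1705 = 617.99
(1−α) = 617.99/745.57 = 0.8289;  α = 0.1711.
Bypass flow = 0.1711×1705 = 291.74 tonne/day.

291.7 tonne/day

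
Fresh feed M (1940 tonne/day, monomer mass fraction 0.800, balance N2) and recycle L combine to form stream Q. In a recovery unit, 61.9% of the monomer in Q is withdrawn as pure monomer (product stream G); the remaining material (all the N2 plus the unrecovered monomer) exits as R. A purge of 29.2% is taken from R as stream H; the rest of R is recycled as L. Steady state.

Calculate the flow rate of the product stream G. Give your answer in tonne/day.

1316 tonne/day

monomer in Q: m_A = 1940×0.800 + (1−0.292)·(1−0.619)·m_A, so m_A = 1552/0.7303 = 2125.3 tonne/day.
Product G = 0.619×2125.3 = 1315.6 tonne/day.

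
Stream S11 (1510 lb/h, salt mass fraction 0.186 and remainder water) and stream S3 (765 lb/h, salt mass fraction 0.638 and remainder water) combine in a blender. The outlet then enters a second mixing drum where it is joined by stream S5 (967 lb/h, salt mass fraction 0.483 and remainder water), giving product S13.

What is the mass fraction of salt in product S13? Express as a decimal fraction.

Overall, product flow = 3242 lb/h.
salt in = 1510×0.186 + 765×0.638 + 967×0.483 = 1236 lb/h.
salt fraction in S13 = 0.381.

0.381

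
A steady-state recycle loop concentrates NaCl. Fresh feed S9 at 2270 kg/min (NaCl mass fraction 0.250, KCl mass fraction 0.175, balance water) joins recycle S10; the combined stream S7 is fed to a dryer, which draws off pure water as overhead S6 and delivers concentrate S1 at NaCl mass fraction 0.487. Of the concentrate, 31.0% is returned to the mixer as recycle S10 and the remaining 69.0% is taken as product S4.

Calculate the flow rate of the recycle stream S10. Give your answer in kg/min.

523.5 kg/min

Overall NaCl balance (none leaves overhead): NaCl in fresh feed = NaCl in product, i.e. 2270×0.250 = (1−0.310)·S1·0.487.
S1 = 567.5/(0.487×0.690) = 1688.8 kg/min.
Recycle S10 = 0.310×1688.8 = 523.54 kg/min.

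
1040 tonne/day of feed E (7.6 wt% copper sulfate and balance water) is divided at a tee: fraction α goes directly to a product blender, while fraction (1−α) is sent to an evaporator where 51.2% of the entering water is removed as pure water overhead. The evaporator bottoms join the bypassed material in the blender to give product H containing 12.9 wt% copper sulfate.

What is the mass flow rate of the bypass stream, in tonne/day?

136.8 tonne/day

All 1040×0.076 = 79.04 tonne/day of copper sulfate reaches H, so H = 79.04/0.129 = 612.71 tonne/day and vapour = 427.29 tonne/day.
The evaporator receives (1−α)·1040 of feed at 0.924 water and removes 0.512 of that water:
0.512×0.924×(1−α)×1040 = 427.29
(1−α) = 427.29/492.01 = 0.8684;  α = 0.1316.
Bypass flow = 0.1316×1040 = 136.81 tonne/day.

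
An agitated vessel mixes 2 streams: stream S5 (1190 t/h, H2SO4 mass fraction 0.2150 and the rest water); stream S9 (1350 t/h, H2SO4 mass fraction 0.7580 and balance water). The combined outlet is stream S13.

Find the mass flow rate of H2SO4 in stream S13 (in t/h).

1279 t/h

H2SO4 out = H2SO4 in = 1190×0.215 + 1350×0.758 = 1279.1 t/h.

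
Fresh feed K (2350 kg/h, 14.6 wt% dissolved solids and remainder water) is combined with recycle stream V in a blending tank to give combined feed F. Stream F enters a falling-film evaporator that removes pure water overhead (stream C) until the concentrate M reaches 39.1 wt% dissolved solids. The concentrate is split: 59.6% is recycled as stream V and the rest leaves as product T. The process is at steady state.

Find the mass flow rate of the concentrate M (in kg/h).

2172 kg/h

Overall dissolved solids balance (none leaves overhead): dissolved solids in fresh feed = dissolved solids in product, i.e. 2350×0.146 = (1−0.596)·M·0.391.
M = 343.1/(0.391×0.404) = 2172 kg/h.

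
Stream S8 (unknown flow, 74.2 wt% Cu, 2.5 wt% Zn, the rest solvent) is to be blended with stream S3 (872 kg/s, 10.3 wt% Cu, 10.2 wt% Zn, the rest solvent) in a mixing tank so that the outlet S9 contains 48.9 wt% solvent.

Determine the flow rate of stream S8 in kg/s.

Let S8 be the unknown flow. Total out = 872 + S8.
solvent balance: 693.24 + 0.233·S8 = 0.489·(872 + S8)
(0.233 − 0.489)·S8 = 0.489×872 − 693.24 = -266.83
S8 = -266.83 / -0.256 = 1042.3 kg/s

1042 kg/s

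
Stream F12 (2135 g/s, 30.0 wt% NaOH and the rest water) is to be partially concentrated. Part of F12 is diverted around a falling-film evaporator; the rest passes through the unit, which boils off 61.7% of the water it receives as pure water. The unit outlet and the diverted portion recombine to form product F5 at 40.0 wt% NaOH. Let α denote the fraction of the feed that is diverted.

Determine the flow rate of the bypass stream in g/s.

All 2135×0.300 = 640.5 g/s of NaOH reaches F5, so F5 = 640.5/0.400 = 1601.2 g/s and vapour = 533.75 g/s.
The evaporator receives (1−α)·2135 of feed at 0.700 water and removes 0.617 of that water:
0.617×0.700×(1−α)×2135 = 533.75
(1−α) = 533.75/922.11 = 0.5788;  α = 0.4212.
Bypass flow = 0.4212×2135 = 899.18 g/s.

899.2 g/s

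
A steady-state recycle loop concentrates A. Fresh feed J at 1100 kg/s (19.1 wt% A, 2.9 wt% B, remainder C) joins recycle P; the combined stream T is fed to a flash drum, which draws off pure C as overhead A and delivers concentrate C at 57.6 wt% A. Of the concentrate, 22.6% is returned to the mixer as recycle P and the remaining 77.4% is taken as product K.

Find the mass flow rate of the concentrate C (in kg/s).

Overall A balance (none leaves overhead): A in fresh feed = A in product, i.e. 1100×0.191 = (1−0.226)·C·0.576.
C = 210.1/(0.576×0.774) = 471.26 kg/s.

471.3 kg/s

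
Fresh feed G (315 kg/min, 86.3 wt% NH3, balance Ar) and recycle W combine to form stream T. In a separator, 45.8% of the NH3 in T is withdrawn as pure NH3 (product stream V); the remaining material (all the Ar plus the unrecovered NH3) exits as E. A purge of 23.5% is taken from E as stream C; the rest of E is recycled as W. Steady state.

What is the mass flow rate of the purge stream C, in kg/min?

Ar enters only via G and leaves only via the purge: 315×0.137 = 0.235×(Ar in E), and the separator passes all Ar, so Ar in T = Ar in E = 183.64 kg/min.
NH3 in T: m_A = 315×0.863 + (1−0.235)·(1−0.458)·m_A, so m_A = 271.84/0.5854 = 464.4 kg/min.
E = (1−0.458)×464.4 + 183.64 = 435.34 kg/min.
Purge C = 0.235×435.34 = 102.31 kg/min.

102.3 kg/min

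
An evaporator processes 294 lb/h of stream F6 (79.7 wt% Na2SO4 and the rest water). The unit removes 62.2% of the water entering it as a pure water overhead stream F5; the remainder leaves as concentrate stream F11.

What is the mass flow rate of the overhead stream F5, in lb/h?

water entering = 294×0.203 = 59.682 lb/h; overhead removed = 0.622×59.682 = 37.122 lb/h.

37.12 lb/h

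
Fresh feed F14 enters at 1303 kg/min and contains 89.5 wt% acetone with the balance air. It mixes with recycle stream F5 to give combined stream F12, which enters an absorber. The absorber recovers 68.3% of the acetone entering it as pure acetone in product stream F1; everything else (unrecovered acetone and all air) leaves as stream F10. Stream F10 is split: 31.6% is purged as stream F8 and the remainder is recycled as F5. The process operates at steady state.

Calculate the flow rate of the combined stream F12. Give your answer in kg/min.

air enters only via F14 and leaves only via the purge: 1303×0.105 = 0.316×(air in F10), and the absorber passes all air, so air in F12 = air in F10 = 432.96 kg/min.
acetone in F12: m_A = 1303×0.895 + (1−0.316)·(1−0.683)·m_A, so m_A = 1166.2/0.7832 = 1489.1 kg/min.
F12 = 1489.1 + 432.96 = 1922 kg/min.

1922 kg/min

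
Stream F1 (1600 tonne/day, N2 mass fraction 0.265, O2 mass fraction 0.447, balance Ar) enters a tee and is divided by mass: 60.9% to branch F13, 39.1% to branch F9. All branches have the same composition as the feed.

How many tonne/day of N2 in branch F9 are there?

165.8 tonne/day

Branch F9 total = 0.391×1600 = 625.6 tonne/day.
N2 in F9 = 0.265×625.6 = 165.78 tonne/day.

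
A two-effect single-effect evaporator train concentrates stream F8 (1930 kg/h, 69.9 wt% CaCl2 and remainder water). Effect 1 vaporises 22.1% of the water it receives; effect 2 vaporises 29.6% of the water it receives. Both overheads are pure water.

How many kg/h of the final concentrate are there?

water in feed = 1930×0.301 = 580.93 kg/h.
After stage 1: water left = (1−0.221)×580.93 = 452.54; stream total = 1801.6 kg/h.
After stage 2: water left = (1−0.296)×452.54 = 318.59; final concentrate = 1667.7 kg/h.

1668 kg/h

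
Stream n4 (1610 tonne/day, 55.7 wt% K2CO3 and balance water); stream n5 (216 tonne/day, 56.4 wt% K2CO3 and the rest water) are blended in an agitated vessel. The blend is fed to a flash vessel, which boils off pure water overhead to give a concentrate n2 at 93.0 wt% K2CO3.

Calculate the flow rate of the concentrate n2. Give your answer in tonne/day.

1095 tonne/day

K2CO3 entering = 1610×0.557 + 216×0.564 = 1018.6 tonne/day.
All K2CO3 reports to n2, so n2 = 1018.6/0.930 = 1095.3 tonne/day.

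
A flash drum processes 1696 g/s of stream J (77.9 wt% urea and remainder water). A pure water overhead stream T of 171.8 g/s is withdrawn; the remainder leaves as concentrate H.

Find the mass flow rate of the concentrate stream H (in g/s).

1524 g/s

Concentrate = 1696 − 171.8 = 1524.2 g/s.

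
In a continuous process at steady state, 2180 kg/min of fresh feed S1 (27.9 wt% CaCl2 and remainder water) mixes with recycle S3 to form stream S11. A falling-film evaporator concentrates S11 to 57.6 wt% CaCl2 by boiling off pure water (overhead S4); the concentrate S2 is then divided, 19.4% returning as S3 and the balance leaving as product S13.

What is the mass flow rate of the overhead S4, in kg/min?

1124 kg/min

Overall CaCl2 balance (none leaves overhead): CaCl2 in fresh feed = CaCl2 in product, i.e. 2180×0.279 = (1−0.194)·S2·0.576.
S2 = 608.22/(0.576×0.806) = 1310.1 kg/min.
Recycle S3 = 0.194×1310.1 = 254.16 kg/min.
Combined feed S11 = 2180 + 254.16 = 2434.2 kg/min.
Overhead S4 = S11 − S2 = 2434.2 − 1310.1 = 1124.1 kg/min.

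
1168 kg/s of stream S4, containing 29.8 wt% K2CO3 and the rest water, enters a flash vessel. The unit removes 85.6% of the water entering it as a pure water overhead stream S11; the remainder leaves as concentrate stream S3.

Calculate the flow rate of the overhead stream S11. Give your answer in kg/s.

701.9 kg/s

water entering = 1168×0.702 = 819.94 kg/s; overhead removed = 0.856×819.94 = 701.87 kg/s.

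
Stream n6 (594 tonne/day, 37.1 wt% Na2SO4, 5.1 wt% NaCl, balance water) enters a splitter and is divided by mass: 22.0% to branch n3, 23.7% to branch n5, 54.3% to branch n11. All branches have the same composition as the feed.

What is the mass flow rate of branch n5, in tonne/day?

Branch n5 flow = 0.237×594 = 140.78 tonne/day.

140.8 tonne/day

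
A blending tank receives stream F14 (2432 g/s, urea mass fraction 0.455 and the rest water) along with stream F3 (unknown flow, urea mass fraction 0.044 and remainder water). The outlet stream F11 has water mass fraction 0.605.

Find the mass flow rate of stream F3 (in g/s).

Let F3 be the unknown flow. Total out = 2432 + F3.
water balance: 1325.4 + 0.956·F3 = 0.605·(2432 + F3)
(0.956 − 0.605)·F3 = 0.605×2432 − 1325.4 = 145.92
F3 = 145.92 / 0.351 = 415.73 g/s

415.7 g/s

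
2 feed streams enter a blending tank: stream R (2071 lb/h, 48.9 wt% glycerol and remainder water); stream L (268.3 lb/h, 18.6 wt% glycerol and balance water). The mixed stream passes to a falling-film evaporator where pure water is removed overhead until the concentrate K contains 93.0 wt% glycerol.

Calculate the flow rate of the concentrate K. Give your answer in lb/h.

1143 lb/h

glycerol entering = 2071×0.489 + 268.3×0.186 = 1062.6 lb/h.
All glycerol reports to K, so K = 1062.6/0.930 = 1142.6 lb/h.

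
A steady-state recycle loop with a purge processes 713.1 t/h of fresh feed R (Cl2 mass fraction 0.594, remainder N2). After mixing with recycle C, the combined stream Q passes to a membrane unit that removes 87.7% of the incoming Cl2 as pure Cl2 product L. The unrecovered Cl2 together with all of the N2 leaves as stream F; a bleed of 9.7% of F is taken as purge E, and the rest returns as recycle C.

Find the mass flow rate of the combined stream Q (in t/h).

3461 t/h

N2 enters only via R and leaves only via the purge: 713.1×0.406 = 0.097×(N2 in F), and the membrane unit passes all N2, so N2 in Q = N2 in F = 2984.7 t/h.
Cl2 in Q: m_A = 713.1×0.594 + (1−0.097)·(1−0.877)·m_A, so m_A = 423.58/0.8889 = 476.51 t/h.
Q = 476.51 + 2984.7 = 3461.2 t/h.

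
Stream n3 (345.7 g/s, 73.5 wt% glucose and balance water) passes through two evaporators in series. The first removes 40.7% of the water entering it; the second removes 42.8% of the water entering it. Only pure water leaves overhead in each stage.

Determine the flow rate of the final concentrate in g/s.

285.2 g/s

water in feed = 345.7×0.265 = 91.611 g/s.
After stage 1: water left = (1−0.407)×91.611 = 54.325; stream total = 308.41 g/s.
After stage 2: water left = (1−0.428)×54.325 = 31.074; final concentrate = 285.16 g/s.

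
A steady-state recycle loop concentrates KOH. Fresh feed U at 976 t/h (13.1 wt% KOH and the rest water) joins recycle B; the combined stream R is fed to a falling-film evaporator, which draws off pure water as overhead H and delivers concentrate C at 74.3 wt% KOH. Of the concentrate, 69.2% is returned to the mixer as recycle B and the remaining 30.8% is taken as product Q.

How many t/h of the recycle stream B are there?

386.6 t/h

Overall KOH balance (none leaves overhead): KOH in fresh feed = KOH in product, i.e. 976×0.131 = (1−0.692)·C·0.743.
C = 127.86/(0.743×0.308) = 558.7 t/h.
Recycle B = 0.692×558.7 = 386.62 t/h.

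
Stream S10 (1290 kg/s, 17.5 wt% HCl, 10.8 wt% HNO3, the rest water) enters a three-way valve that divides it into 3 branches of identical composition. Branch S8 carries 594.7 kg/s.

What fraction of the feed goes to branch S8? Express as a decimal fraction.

0.461

Fraction to S8 = 594.7/1290 = 0.4610.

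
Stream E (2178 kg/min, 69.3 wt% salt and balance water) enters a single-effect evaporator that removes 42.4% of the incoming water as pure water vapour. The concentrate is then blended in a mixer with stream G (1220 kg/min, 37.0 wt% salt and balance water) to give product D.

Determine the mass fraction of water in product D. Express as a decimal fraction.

Vapour removed = 0.424×0.307×2178 = 283.51 kg/min; concentrate = 1894.5 kg/min.
water reaching the mixer = 385.14 (from concentrate) + 1220×0.630 = 1153.7 kg/min.
Product flow = 1894.5 + 1220 = 3114.5 kg/min; water fraction = 0.370.

0.370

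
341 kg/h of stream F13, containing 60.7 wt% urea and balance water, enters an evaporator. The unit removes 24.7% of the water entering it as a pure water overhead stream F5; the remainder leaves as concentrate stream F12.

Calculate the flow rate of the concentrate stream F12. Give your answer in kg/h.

307.9 kg/h

water entering = 341×0.393 = 134.01 kg/h; overhead removed = 0.247×134.01 = 33.101 kg/h.
Concentrate = 341 − 33.101 = 307.9 kg/h.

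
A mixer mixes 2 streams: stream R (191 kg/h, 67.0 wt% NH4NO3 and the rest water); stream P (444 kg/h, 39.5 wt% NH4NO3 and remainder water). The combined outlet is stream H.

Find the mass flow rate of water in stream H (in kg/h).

331.6 kg/h

water out = water in = 191×0.330 + 444×0.605 = 331.65 kg/h.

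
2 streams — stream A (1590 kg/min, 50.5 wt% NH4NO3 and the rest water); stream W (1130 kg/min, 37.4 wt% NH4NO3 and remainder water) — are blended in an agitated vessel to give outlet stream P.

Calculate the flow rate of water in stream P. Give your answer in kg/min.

water out = water in = 1590×0.495 + 1130×0.626 = 1494.4 kg/min.

1494 kg/min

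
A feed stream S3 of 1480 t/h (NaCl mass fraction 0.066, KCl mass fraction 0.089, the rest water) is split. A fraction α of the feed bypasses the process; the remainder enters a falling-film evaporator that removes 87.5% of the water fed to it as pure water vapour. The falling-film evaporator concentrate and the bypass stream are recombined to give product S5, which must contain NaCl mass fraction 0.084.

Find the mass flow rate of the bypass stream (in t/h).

All 1480×0.066 = 97.68 t/h of NaCl reaches S5, so S5 = 97.68/0.084 = 1162.9 t/h and vapour = 317.14 t/h.
The evaporator receives (1−α)·1480 of feed at 0.845 water and removes 0.875 of that water:
0.875×0.845×(1−α)×1480 = 317.14
(1−α) = 317.14/1094.3 = 0.2898;  α = 0.7102.
Bypass flow = 0.7102×1480 = 1051.1 t/h.

1051 t/h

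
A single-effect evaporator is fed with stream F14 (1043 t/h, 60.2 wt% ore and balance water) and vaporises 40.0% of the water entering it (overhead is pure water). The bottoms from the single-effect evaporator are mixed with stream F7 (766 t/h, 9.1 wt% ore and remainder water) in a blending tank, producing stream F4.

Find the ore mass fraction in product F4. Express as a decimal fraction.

0.4246

Vapour removed = 0.400×0.398×1043 = 166.05 t/h; concentrate = 876.95 t/h.
ore reaching the mixer = 627.89 (from concentrate) + 766×0.091 = 697.59 t/h.
Product flow = 876.95 + 766 = 1643 t/h; ore fraction = 0.4246.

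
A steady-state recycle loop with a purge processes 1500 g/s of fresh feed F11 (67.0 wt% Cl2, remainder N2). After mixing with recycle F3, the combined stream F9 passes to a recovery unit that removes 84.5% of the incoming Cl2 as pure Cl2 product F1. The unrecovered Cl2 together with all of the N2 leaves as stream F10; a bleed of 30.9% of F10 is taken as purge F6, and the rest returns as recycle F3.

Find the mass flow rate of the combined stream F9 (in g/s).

N2 enters only via F11 and leaves only via the purge: 1500×0.330 = 0.309×(N2 in F10), and the recovery unit passes all N2, so N2 in F9 = N2 in F10 = 1601.9 g/s.
Cl2 in F9: m_A = 1500×0.670 + (1−0.309)·(1−0.845)·m_A, so m_A = 1005/0.8929 = 1125.6 g/s.
F9 = 1125.6 + 1601.9 = 2727.5 g/s.

2727 g/s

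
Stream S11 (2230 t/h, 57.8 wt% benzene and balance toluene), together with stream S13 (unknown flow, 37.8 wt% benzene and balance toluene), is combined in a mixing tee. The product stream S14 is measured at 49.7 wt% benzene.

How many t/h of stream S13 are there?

1518 t/h

Let S13 be the unknown flow. Total out = 2230 + S13.
benzene balance: 1288.9 + 0.378·S13 = 0.497·(2230 + S13)
(0.378 − 0.497)·S13 = 0.497×2230 − 1288.9 = -180.63
S13 = -180.63 / -0.119 = 1517.9 t/h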